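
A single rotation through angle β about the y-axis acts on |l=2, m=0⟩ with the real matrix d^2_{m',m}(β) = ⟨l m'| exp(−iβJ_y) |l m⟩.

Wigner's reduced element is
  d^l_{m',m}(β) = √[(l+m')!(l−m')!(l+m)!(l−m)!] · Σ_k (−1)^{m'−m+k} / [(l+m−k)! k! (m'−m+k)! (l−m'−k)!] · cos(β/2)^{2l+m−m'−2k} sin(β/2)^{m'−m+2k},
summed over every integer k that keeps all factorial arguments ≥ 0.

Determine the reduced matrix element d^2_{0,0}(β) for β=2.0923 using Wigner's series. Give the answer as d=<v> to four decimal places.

d=-0.1277

d^2_{0,0}(β=2.0923) via Wigner's sum:
With c≡cos(β/2)=0.500907 and s≡sin(β/2)=0.865501, N=[2·2·2·2]^{1/2}=4.000000
k∈{0,1,2} keeps every argument non-negative
  k=0: (−1)^0·4.0000/(4)·0.5009^4·0.8655^0 = +0.062955
  k=1: (−1)^1·4.0000/(1)·0.5009^2·0.8655^2 = -0.751812
  k=2: (−1)^2·4.0000/(4)·0.5009^0·0.8655^4 = +0.561139
d^2_{0,0}(2.0923) = +0.062955 -0.751812 +0.561139 = -0.127718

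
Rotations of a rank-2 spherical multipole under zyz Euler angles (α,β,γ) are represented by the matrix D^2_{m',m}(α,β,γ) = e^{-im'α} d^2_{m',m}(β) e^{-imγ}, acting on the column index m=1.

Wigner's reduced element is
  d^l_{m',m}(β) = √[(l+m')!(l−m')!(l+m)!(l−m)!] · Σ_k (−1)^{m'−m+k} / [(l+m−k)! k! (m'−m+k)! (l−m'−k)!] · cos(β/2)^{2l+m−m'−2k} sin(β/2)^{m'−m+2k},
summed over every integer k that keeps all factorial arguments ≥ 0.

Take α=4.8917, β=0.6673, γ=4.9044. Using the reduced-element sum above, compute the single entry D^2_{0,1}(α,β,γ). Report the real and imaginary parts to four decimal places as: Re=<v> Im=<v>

Re=0.1136 Im=0.5844

Split into d^2_{0,1}(β=0.6673) × two z-phases.
With c≡cos(β/2)=0.944853 and s≡sin(β/2)=0.327494, N=[2·2·6·1]^{1/2}=4.898979
k∈{1,2} keeps every argument non-negative
  k=1: (−1)^0·4.8990/(2)·0.9449^3·0.3275^1 = +0.676662
  k=2: (−1)^1·4.8990/(2)·0.9449^1·0.3275^3 = -0.081292
d^2_{0,1}(0.6673) = +0.676662 -0.081292 = +0.595370
Attach z-rotation phases: D = e^{-i(0)(4.8917)}·(+0.595370)·e^{-i(1)(4.9044)} = +0.113616+0.584429i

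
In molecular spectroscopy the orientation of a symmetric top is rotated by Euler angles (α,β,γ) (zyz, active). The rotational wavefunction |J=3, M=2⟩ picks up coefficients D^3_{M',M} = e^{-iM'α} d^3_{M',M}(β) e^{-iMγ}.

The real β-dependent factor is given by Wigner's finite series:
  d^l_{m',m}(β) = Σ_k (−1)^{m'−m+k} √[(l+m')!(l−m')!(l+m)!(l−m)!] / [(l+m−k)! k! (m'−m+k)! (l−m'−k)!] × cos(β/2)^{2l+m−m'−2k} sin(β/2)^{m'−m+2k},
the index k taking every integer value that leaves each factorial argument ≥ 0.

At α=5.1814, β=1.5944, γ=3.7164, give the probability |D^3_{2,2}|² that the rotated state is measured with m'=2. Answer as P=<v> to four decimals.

P=0.2436

D^3_{2,2}(5.1814,1.5944,3.7164) = e^{-i·2·5.1814}·d^3_{2,2}(1.5944)·e^{-i·2·3.7164}. Compute d first:
Half-angle: c=0.698713, s=0.715403. N=√(120·1·120·1)=120.000000
k: max(0,(2)−(2))=0 … min(3+(2),3−(2))=1
  k=0: (−1)^0·120.0000/(120)·0.6987^6·0.7154^0 = +0.116357
  k=1: (−1)^1·120.0000/(24)·0.6987^4·0.7154^2 = -0.609909
d^3_{2,2}(1.5944) = +0.116357 -0.609909 = -0.493552
|D^3_{2,2}|² = |d^3_{2,2}(β)|² = (-0.493552)² = 0.243594 (the z-rotation phases have unit modulus)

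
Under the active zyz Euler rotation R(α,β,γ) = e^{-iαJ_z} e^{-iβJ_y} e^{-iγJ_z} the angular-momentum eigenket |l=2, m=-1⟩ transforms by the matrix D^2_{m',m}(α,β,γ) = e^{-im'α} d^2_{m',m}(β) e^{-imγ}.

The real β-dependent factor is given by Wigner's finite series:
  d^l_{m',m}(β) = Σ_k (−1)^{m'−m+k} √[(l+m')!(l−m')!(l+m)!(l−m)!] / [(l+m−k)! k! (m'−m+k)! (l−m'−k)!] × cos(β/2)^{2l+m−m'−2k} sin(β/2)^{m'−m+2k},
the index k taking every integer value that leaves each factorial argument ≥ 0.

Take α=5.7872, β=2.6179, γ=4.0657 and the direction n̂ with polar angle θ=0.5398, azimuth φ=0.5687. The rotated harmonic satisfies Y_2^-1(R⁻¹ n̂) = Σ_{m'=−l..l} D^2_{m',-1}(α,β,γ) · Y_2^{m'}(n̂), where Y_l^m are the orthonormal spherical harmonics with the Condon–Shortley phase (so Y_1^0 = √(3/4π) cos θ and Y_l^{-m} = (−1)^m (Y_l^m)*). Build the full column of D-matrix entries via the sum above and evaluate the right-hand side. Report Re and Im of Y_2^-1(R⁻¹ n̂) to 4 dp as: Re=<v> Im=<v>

Re=-0.0142 Im=-0.3751

Need the full column D^2_{m',-1} for m'=−2..2 at α=5.7872, β=2.6179, γ=4.0657.
cos(β/2)=0.258864, sin(β/2)=0.965914
d^2_{-2,-1}: single k=1 term ⇒ +0.033511;  D = -0.033434+0.002272i
d^2_{-1,-1}: k∈[0..1] ⇒ +0.004490 -0.187561 = -0.183071;  D = +0.166548+0.076004i
d^2_{0,-1}: k∈[0..1] ⇒ -0.041042 +0.571430 = +0.530388;  D = -0.319584-0.423293i
d^2_{1,-1}: k∈[0..1] ⇒ +0.187561 -0.870469 = -0.682908;  D = +0.102528+0.675168i
d^2_{2,-1}: single k=0 term ⇒ -0.466570;  D = -0.157916+0.439034i
Y_2^{m'}(θ=0.5398,φ=0.5687) and Σ D·Y over m':
  (-0.0334+0.0023i)·(+0.0429-0.0926i)  (+0.1665+0.0760i)·(+0.2870-0.1834i)  (-0.3196-0.4233i)·(+0.3808+0.0000i)  (+0.1025+0.6752i)·(-0.2870-0.1834i)  (-0.1579+0.4390i)·(+0.0429+0.0926i)
Y_2^-1(R⁻¹ n̂) = -0.014197-0.375137i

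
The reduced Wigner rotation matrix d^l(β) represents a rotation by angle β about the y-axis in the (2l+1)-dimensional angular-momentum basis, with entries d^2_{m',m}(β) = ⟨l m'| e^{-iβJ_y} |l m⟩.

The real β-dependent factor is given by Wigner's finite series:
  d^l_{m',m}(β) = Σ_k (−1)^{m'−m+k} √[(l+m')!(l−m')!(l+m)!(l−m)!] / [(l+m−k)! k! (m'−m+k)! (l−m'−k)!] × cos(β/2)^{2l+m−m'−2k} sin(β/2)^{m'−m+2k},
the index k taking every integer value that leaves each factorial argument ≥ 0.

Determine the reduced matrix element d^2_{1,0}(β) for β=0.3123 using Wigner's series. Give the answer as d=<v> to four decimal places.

d^2_{1,0}(β=0.3123) via Wigner's sum:
Half-angle: c=0.987833, s=0.155516. N=√(6·1·2·2)=4.898979
Admissible k: 0..1 (factorial args all ≥0)
  k=0: (−1)^1·4.8990/(2)·0.9878^3·0.1555^1 = -0.367200
  k=1: (−1)^2·4.8990/(2)·0.9878^1·0.1555^3 = +0.009101
d^2_{1,0}(0.3123) = -0.367200 +0.009101 = -0.358099

d=-0.3581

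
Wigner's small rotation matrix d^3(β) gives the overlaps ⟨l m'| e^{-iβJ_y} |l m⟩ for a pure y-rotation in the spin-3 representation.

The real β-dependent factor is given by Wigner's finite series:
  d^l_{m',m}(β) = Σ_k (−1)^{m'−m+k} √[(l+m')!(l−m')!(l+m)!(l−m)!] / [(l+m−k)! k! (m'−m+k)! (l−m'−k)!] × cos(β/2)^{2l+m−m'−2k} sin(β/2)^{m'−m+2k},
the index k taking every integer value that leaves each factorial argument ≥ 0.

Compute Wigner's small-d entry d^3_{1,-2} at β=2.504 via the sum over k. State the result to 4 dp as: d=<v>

d=0.5986

d^3_{1,-2}(β=2.504) via Wigner's sum:
Half-angle: c=0.313424, s=0.949613. N=√(24·2·1·120)=75.894664
The bounds max(0,m−m')=0 and min(l+m,l−m')=1 give 2 terms
  k=0: (−1)^3·75.8947/(12)·0.3134^3·0.9496^3 = -0.166750
  k=1: (−1)^4·75.8947/(24)·0.3134^1·0.9496^5 = +0.765360
d^3_{1,-2}(2.504) = -0.166750 +0.765360 = +0.598610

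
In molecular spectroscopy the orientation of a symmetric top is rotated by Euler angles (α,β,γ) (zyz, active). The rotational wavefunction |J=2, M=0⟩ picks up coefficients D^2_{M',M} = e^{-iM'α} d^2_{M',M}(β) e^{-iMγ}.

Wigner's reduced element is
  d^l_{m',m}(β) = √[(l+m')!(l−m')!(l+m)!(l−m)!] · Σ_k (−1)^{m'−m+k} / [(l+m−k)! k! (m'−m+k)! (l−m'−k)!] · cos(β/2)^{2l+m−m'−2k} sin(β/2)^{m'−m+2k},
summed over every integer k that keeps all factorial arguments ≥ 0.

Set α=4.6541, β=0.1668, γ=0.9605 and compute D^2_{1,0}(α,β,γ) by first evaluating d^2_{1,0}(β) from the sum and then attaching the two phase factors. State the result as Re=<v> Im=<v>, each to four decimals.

First d^2_{1,0}(β=0.1668), then the phase factors e^{-i(1)α} and e^{-i(0)γ}:
c=cos(0.1668/2)=0.996524, s=sin(0.1668/2)=0.083303; N=√[6·1·2·2]=4.898979
The bounds max(0,m−m')=0 and min(l+m,l−m')=1 give 2 terms
  k=0: (−1)^1·4.8990/(2)·0.9965^3·0.0833^1 = -0.201930
  k=1: (−1)^2·4.8990/(2)·0.9965^1·0.0833^3 = +0.001411
d^2_{1,0}(0.1668) = -0.201930 +0.001411 = -0.200519
Phases: e^{-i·(1)·4.6541}=-0.058256+0.998302i, e^{-i·(0)·0.9605}=+1.000000+0.000000i ⇒ D=+0.011681-0.200179i

Re=0.0117 Im=-0.2002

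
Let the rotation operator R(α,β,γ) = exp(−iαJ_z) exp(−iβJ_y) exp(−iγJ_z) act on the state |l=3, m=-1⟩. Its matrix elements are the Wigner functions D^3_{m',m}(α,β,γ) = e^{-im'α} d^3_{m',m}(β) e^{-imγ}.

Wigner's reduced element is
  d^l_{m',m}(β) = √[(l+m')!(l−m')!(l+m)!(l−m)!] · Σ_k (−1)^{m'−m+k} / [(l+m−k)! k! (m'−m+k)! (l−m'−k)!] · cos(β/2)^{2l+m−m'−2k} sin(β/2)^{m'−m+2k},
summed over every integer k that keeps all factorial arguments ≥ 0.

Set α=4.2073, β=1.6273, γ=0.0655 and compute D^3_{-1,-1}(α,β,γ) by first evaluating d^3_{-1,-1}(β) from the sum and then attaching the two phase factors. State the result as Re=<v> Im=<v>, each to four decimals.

Re=0.0194 Im=0.0413

First d^3_{-1,-1}(β=1.6273), then the phase factors e^{-i(-1)α} and e^{-i(-1)γ}:
c=cos(1.6273/2)=0.686850, s=sin(1.6273/2)=0.726799; N=√[2·24·2·24]=48.000000
k: max(0,(-1)−(-1))=0 … min(3+(-1),3−(-1))=2
  k=0: (−1)^0·48.0000/(48)·0.6869^6·0.7268^0 = +0.104996
  k=1: (−1)^1·48.0000/(6)·0.6869^4·0.7268^2 = -0.940517
  k=2: (−1)^2·48.0000/(8)·0.6869^2·0.7268^4 = +0.789828
d^3_{-1,-1}(1.6273) = +0.104996 -0.940517 +0.789828 = -0.045693
D = (-0.483885-0.875131i)·(-0.045693)·(+0.997856+0.065453i) = +0.019446+0.041349i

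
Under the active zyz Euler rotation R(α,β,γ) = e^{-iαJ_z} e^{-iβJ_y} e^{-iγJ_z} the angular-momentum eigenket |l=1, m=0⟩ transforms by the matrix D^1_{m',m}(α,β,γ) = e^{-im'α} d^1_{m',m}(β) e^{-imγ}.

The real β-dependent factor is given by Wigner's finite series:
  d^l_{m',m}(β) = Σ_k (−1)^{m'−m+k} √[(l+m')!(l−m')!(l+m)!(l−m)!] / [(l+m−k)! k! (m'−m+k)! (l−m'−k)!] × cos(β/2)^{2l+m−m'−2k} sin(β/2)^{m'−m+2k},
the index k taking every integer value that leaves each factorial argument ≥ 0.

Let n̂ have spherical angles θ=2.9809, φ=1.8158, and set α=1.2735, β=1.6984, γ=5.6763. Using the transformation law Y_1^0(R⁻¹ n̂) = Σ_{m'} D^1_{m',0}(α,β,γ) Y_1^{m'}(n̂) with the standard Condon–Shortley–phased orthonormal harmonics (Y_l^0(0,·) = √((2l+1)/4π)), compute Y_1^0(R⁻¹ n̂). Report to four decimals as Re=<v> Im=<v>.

Re=0.1278 Im=0.0000

Need the full column D^1_{m',0} for m'=−1..1 at α=1.2735, β=1.6984, γ=5.6763.
cos(β/2)=0.660584, sin(β/2)=0.750752
d^1_{-1,0}: single k=1 term ⇒ +0.701358;  D = +0.205453+0.670591i
d^1_{0,0}: k∈[0..1] ⇒ +0.436371 -0.563629 = -0.127258;  D = -0.127258+0.000000i
d^1_{1,0}: single k=0 term ⇒ -0.701358;  D = -0.205453+0.670591i
Y_1^{m'}(θ=2.9809,φ=1.8158) and Σ D·Y over m':
  (+0.2055+0.6706i)·(-0.0134-0.0536i)  (-0.1273+0.0000i)·(-0.4823+0.0000i)  (-0.2055+0.6706i)·(+0.0134-0.0536i)
Y_1^0(R⁻¹ n̂) = +0.127794+0.000000i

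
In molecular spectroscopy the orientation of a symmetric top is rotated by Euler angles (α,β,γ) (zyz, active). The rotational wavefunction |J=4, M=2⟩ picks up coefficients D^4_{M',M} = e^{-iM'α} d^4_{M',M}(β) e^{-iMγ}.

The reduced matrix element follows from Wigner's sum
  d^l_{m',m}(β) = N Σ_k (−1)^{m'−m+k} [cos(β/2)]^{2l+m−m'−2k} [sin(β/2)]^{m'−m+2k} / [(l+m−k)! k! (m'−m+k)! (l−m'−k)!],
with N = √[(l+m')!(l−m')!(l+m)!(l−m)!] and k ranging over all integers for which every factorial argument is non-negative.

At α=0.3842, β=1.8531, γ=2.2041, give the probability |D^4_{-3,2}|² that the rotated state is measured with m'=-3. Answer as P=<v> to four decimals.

First d^4_{-3,2}(β=1.8531), then the phase factors e^{-i(-3)α} and e^{-i(2)γ}:
With c≡cos(β/2)=0.600596 and s≡sin(β/2)=0.799553, N=[1·5040·720·2]^{1/2}=2693.993318
k: max(0,(2)−(-3))=5 … min(4+(2),4−(-3))=6
  k=5: (−1)^0·2693.9933/(240)·0.6006^3·0.7996^5 = +0.794635
  k=6: (−1)^1·2693.9933/(720)·0.6006^1·0.7996^7 = -0.469435
d^4_{-3,2}(1.8531) = +0.794635 -0.469435 = +0.325200
|D^4_{-3,2}|² = |d^4_{-3,2}(β)|² = (+0.325200)² = 0.105755 (the z-rotation phases have unit modulus)

P=0.1058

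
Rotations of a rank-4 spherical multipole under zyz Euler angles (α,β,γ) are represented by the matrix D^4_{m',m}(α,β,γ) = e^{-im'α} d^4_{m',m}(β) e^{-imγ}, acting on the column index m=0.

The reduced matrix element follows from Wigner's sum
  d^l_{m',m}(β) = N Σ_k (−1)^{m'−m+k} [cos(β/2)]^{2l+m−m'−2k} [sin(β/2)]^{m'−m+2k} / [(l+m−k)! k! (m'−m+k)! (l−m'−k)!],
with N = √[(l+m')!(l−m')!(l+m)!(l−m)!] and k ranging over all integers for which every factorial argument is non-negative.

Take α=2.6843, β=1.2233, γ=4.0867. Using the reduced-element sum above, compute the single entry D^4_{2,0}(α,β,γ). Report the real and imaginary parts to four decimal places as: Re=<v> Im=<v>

First d^4_{2,0}(β=1.2233), then the phase factors e^{-i(2)α} and e^{-i(0)γ}:
With c≡cos(β/2)=0.818702 and s≡sin(β/2)=0.574219, N=[720·2·24·24]^{1/2}=910.735966
Admissible k: 0..2 (factorial args all ≥0)
  k=0: (−1)^2·910.7360/(96)·0.8187^6·0.5742^2 = +0.941956
  k=1: (−1)^3·910.7360/(36)·0.8187^4·0.5742^4 = -1.235672
  k=2: (−1)^4·910.7360/(96)·0.8187^2·0.5742^6 = +0.227949
d^4_{2,0}(1.2233) = +0.941956 -1.235672 +0.227949 = -0.065767
Phases: e^{-i·(2)·2.6843}=+0.610119+0.792310i, e^{-i·(0)·4.0867}=+1.000000+0.000000i ⇒ D=-0.040126-0.052108i

Re=-0.0401 Im=-0.0521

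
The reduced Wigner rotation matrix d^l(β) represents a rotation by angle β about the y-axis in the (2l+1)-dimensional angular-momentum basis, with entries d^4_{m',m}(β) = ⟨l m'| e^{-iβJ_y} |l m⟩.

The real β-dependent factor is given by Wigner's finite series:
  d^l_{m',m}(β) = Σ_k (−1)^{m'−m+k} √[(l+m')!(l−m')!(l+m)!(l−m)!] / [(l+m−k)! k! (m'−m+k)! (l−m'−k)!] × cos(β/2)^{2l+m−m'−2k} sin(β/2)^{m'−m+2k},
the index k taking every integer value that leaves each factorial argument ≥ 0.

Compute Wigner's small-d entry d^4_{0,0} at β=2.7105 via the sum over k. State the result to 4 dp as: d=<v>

d=0.2603

d^4_{0,0}(β=2.7105) via Wigner's sum:
c=cos(2.7105/2)=0.213881, s=sin(2.7105/2)=0.976860; N=√[24·24·24·24]=576.000000
Admissible k: 0..4 (factorial args all ≥0)
  k=0: (−1)^0·576.0000/(576)·0.2139^8·0.9769^0 = +0.000004
  k=1: (−1)^1·576.0000/(36)·0.2139^6·0.9769^2 = -0.001462
  k=2: (−1)^2·576.0000/(16)·0.2139^4·0.9769^4 = +0.068600
  k=3: (−1)^3·576.0000/(36)·0.2139^2·0.9769^6 = -0.636001
  k=4: (−1)^4·576.0000/(576)·0.2139^0·0.9769^8 = +0.829197
d^4_{0,0}(2.7105) = +0.000004 -0.001462 +0.068600 -0.636001 +0.829197 = +0.260337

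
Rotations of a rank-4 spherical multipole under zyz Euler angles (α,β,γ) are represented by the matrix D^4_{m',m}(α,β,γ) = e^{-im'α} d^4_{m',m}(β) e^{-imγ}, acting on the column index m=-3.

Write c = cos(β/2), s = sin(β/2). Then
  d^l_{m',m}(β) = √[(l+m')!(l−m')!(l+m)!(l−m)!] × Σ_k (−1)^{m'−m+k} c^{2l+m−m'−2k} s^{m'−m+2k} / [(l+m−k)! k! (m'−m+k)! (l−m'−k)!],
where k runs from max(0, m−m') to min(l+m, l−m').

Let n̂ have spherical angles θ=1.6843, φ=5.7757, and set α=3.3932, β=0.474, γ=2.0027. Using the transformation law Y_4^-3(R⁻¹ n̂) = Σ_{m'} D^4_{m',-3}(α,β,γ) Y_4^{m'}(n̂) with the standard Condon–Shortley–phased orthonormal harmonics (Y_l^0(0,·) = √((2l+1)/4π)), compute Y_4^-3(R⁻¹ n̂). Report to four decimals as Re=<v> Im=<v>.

Re=-0.2646 Im=0.2946

Need the full column D^4_{m',-3} for m'=−4..4 at α=3.3932, β=0.474, γ=2.0027.
cos(β/2)=0.972047, sin(β/2)=0.234788
d^4_{-4,-3}: single k=1 term ⇒ +0.544540;  D = +0.405289+0.363682i
d^4_{-3,-3}: k∈[0..1] ⇒ +0.797071 -0.325515 = +0.471556;  D = -0.418325-0.217645i
d^4_{-2,-3}: k∈[0..1] ⇒ -0.720359 +0.126080 = -0.594279;  D = -0.578882-0.134400i
d^4_{-1,-3}: k∈[0..1] ⇒ +0.369099 -0.035890 = +0.333210;  D = -0.333118+0.007822i
d^4_{0,-3}: k∈[0..1] ⇒ -0.132900 +0.007754 = -0.125146;  D = -0.120441+0.033993i
d^4_{1,-3}: k∈[0..1] ⇒ +0.035890 -0.001256 = +0.034633;  D = -0.029940+0.017409i
d^4_{2,-3}: k∈[0..1] ⇒ -0.007356 +0.000143 = -0.007213;  D = -0.005136+0.005064i
d^4_{3,-3}: k∈[0..1] ⇒ +0.001108 -0.000009 = +0.001099;  D = -0.000566+0.000942i
d^4_{4,-3}: single k=0 term ⇒ -0.000108;  D = -0.000031+0.000104i
Y_4^{m'}(θ=1.6843,φ=5.7757) and Σ D·Y over m':
  (+0.4053+0.3637i)·(-0.1911+0.3866i)  (-0.4183-0.2176i)·(-0.0067-0.1389i)  (-0.5789-0.1344i)·(-0.1586-0.2553i)  (-0.3331+0.0078i)·(+0.1354+0.0753i)  (-0.1204+0.0340i)·(+0.2773+0.0000i)  (-0.0299+0.0174i)·(-0.1354+0.0753i)  (-0.0051+0.0051i)·(-0.1586+0.2553i)  (-0.0006+0.0009i)·(+0.0067-0.1389i)  (-0.0000+0.0001i)·(-0.1911-0.3866i)
Y_4^-3(R⁻¹ n̂) = -0.264628+0.294608i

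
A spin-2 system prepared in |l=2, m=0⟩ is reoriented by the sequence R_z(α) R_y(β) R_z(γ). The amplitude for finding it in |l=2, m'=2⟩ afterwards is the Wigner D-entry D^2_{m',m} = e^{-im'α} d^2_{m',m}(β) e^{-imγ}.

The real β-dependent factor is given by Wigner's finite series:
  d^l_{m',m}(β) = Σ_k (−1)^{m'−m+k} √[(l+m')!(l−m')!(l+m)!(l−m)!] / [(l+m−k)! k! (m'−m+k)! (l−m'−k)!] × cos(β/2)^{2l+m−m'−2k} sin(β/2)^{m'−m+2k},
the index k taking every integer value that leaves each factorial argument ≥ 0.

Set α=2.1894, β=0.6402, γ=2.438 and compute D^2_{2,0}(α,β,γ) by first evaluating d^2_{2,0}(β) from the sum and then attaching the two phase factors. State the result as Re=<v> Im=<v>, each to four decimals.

First d^2_{2,0}(β=0.6402), then the phase factors e^{-i(2)α} and e^{-i(0)γ}:
With c≡cos(β/2)=0.949204 and s≡sin(β/2)=0.314661, N=[24·1·2·2]^{1/2}=9.797959
k∈{0} keeps every argument non-negative
  k=0: (−1)^2·9.7980/(4)·0.9492^2·0.3147^2 = +0.218515
d^2_{2,0}(0.6402) = +0.218515
Phases: e^{-i·(2)·2.1894}=-0.327436+0.944873i, e^{-i·(0)·2.438}=+1.000000+0.000000i ⇒ D=-0.071550+0.206469i

Re=-0.0715 Im=0.2065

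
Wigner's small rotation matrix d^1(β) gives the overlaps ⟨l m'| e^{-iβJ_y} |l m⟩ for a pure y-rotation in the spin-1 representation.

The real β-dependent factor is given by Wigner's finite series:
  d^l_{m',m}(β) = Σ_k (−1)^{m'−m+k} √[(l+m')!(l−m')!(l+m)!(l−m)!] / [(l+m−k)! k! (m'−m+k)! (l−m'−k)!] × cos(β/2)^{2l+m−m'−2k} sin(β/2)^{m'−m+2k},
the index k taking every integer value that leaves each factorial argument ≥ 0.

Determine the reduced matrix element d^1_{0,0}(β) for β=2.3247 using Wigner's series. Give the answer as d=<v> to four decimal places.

d^1_{0,0}(β=2.3247) via Wigner's sum:
Half-angle: c=0.397184, s=0.917739. N=√(1·1·1·1)=1.000000
The bounds max(0,m−m')=0 and min(l+m,l−m')=1 give 2 terms
  k=0: (−1)^0·1.0000/(1)·0.3972^2·0.9177^0 = +0.157755
  k=1: (−1)^1·1.0000/(1)·0.3972^0·0.9177^2 = -0.842245
d^1_{0,0}(2.3247) = +0.157755 -0.842245 = -0.684490

d=-0.6845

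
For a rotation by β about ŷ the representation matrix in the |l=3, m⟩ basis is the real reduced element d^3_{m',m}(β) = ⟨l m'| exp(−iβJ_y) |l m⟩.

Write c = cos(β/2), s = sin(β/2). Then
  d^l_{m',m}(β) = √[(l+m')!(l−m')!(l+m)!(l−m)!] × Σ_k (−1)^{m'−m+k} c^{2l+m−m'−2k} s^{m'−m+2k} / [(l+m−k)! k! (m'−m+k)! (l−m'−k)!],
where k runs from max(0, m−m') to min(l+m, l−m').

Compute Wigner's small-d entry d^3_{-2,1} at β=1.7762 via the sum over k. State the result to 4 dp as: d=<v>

d=0.1808

d^3_{-2,1}(β=1.7762) via Wigner's sum:
With c≡cos(β/2)=0.630887 and s≡sin(β/2)=0.775874, N=[1·120·24·2]^{1/2}=75.894664
k: max(0,(1)−(-2))=3 … min(3+(1),3−(-2))=4
  k=3: (−1)^0·75.8947/(12)·0.6309^3·0.7759^3 = +0.741754
  k=4: (−1)^1·75.8947/(24)·0.6309^1·0.7759^5 = -0.560931
d^3_{-2,1}(1.7762) = +0.741754 -0.560931 = +0.180823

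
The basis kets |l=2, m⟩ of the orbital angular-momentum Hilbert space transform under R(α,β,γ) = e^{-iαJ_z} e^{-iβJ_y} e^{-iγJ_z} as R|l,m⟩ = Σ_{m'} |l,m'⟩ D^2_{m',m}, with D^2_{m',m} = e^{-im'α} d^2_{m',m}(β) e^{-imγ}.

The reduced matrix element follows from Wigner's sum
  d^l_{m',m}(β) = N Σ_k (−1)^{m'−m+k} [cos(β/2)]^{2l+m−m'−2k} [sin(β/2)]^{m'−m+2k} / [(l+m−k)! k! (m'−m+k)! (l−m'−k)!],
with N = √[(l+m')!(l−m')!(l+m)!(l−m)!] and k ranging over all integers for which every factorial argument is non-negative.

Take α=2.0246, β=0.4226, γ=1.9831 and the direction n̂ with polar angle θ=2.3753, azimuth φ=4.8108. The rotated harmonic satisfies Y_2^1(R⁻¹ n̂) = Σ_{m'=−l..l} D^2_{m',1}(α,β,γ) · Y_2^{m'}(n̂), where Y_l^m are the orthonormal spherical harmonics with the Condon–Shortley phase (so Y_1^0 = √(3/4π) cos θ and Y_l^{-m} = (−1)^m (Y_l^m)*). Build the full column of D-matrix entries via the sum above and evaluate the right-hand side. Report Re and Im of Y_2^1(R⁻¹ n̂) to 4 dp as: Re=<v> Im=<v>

Need the full column D^2_{m',1} for m'=−2..2 at α=2.0246, β=0.4226, γ=1.9831.
cos(β/2)=0.977759, sin(β/2)=0.209731
d^2_{-2,1}: single k=3 term ⇒ +0.018041;  D = -0.008575+0.015873i
d^2_{-1,1}: k∈[2..3] ⇒ +0.126157 -0.001935 = +0.124222;  D = +0.124115+0.005154i
d^2_{0,1}: k∈[1..2] ⇒ +0.480213 -0.022095 = +0.458118;  D = -0.183578-0.419728i
d^2_{1,1}: k∈[0..1] ⇒ +0.913961 -0.126157 = +0.787804;  D = -0.510337+0.600159i
d^2_{2,1}: single k=0 term ⇒ -0.392093;  D = -0.379817-0.097342i
Y_2^{m'}(θ=2.3753,φ=4.8108) and Σ D·Y over m':
  (-0.0086+0.0159i)·(-0.1822+0.0363i)  (+0.1241+0.0052i)·(-0.0379-0.3841i)  (-0.1836-0.4197i)·(+0.1758+0.0000i)  (-0.5103+0.6002i)·(+0.0379-0.3841i)  (-0.3798-0.0973i)·(-0.1822-0.0363i)
Y_2^1(R⁻¹ n̂) = +0.242829+0.125475i

Re=0.2428 Im=0.1255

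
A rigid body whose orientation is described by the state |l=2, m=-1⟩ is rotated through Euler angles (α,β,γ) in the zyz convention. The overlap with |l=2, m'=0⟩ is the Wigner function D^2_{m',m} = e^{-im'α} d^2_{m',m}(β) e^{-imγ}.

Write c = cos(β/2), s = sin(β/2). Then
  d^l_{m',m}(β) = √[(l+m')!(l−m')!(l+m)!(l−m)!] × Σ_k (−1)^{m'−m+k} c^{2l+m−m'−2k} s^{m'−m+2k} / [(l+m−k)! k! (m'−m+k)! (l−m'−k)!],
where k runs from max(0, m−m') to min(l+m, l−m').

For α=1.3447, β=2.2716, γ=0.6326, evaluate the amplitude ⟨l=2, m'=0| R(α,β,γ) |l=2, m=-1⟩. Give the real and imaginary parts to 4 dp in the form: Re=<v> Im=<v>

Re=0.4868 Im=0.3569

First d^2_{0,-1}(β=2.2716), then the phase factors e^{-i(0)α} and e^{-i(-1)γ}:
c=cos(2.2716/2)=0.421407, s=sin(2.2716/2)=0.906872; N=√[2·2·1·6]=4.898979
The bounds max(0,m−m')=0 and min(l+m,l−m')=1 give 2 terms
  k=0: (−1)^1·4.8990/(2)·0.4214^3·0.9069^1 = -0.166237
  k=1: (−1)^2·4.8990/(2)·0.4214^1·0.9069^3 = +0.769865
d^2_{0,-1}(2.2716) = -0.166237 +0.769865 = +0.603629
Phases: e^{-i·(0)·1.3447}=+1.000000+0.000000i, e^{-i·(-1)·0.6326}=+0.806493+0.591244i ⇒ D=+0.486822+0.356892i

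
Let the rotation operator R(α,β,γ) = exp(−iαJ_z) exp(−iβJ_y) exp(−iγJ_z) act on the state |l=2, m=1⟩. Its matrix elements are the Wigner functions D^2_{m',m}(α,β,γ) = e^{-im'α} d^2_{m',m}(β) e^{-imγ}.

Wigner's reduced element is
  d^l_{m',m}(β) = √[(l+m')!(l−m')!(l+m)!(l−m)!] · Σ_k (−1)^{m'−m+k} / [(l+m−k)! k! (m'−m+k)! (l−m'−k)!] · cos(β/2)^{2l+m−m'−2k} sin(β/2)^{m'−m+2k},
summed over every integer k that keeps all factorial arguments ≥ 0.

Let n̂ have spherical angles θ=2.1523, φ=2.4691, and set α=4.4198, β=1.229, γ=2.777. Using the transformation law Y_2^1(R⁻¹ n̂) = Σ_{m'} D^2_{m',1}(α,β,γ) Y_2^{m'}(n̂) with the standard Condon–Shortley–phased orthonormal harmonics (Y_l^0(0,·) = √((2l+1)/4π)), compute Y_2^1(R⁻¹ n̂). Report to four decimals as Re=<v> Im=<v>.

Re=-0.2439 Im=0.2124

Need the full column D^2_{m',1} for m'=−2..2 at α=4.4198, β=1.229, γ=2.777.
cos(β/2)=0.817062, sin(β/2)=0.576550
d^2_{-2,1}: single k=3 term ⇒ +0.313181;  D = +0.305593-0.068524i
d^2_{-1,1}: k∈[2..3] ⇒ +0.665741 -0.110496 = +0.555244;  D = -0.039945+0.553806i
d^2_{0,1}: k∈[1..2] ⇒ +0.770331 -0.383567 = +0.386764;  D = -0.361341-0.137908i
d^2_{1,1}: k∈[0..1] ⇒ +0.445676 -0.665741 = -0.220064;  D = -0.134435+0.174229i
d^2_{2,1}: single k=0 term ⇒ -0.628973;  D = -0.365980-0.511532i
Y_2^{m'}(θ=2.1523,φ=2.4691) and Σ D·Y over m':
  (+0.3056-0.0685i)·(+0.0604+0.2629i)  (-0.0399+0.5538i)·(+0.2774+0.2209i)  (-0.3613-0.1379i)·(-0.0299+0.0000i)  (-0.1344+0.1742i)·(-0.2774+0.2209i)  (-0.3660-0.5115i)·(+0.0604-0.2629i)
Y_2^1(R⁻¹ n̂) = -0.243902+0.212414i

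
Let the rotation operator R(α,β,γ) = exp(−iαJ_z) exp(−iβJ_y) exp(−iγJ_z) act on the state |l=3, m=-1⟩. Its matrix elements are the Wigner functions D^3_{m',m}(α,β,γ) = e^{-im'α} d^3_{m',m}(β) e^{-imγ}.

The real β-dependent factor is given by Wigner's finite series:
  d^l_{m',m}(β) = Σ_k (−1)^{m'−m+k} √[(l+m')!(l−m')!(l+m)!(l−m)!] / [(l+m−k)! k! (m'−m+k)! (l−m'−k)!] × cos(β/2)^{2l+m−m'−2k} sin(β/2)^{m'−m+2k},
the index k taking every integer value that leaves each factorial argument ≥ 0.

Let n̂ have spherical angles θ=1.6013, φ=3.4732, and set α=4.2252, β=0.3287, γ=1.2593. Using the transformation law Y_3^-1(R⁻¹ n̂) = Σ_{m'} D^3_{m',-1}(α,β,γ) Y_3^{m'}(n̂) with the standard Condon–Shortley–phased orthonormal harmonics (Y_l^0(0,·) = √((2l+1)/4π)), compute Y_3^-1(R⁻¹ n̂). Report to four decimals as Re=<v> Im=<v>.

Re=0.1106 Im=-0.2227

Need the full column D^3_{m',-1} for m'=−3..3 at α=4.2252, β=0.3287, γ=1.2593.
cos(β/2)=0.986525, sin(β/2)=0.163611
d^3_{-3,-1}: single k=2 term ⇒ +0.098198;  D = +0.019727+0.096196i
d^3_{-2,-1}: k∈[1..2] ⇒ +0.483452 -0.026595 = +0.456857;  D = -0.438438-0.128415i
d^3_{-1,-1}: k∈[0..2] ⇒ +0.921825 -0.202837 +0.004184 = +0.723172;  D = +0.504520-0.518109i
d^3_{0,-1}: k∈[0..2] ⇒ -0.529595 +0.043699 -0.000401 = -0.486296;  D = -0.149042-0.462894i
d^3_{1,-1}: k∈[0..2] ⇒ +0.152128 -0.005579 +0.000019 = +0.146568;  D = -0.144312-0.025619i
d^3_{2,-1}: k∈[0..1] ⇒ -0.026595 +0.000366 = -0.026229;  D = -0.016141+0.020674i
d^3_{3,-1}: single k=0 term ⇒ +0.002701;  D = +0.001103+0.002465i
Y_3^{m'}(θ=1.6013,φ=3.4732) and Σ D·Y over m':
  (+0.0197+0.0962i)·(-0.2269+0.3494i)  (-0.4384-0.1284i)·(-0.0245+0.0192i)  (+0.5045-0.5181i)·(+0.3040-0.1047i)  (-0.1490-0.4629i)·(+0.0341+0.0000i)  (-0.1443-0.0256i)·(-0.3040-0.1047i)  (-0.0161+0.0207i)·(-0.0245-0.0192i)  (+0.0011+0.0025i)·(+0.2269+0.3494i)
Y_3^-1(R⁻¹ n̂) = +0.110567-0.222652i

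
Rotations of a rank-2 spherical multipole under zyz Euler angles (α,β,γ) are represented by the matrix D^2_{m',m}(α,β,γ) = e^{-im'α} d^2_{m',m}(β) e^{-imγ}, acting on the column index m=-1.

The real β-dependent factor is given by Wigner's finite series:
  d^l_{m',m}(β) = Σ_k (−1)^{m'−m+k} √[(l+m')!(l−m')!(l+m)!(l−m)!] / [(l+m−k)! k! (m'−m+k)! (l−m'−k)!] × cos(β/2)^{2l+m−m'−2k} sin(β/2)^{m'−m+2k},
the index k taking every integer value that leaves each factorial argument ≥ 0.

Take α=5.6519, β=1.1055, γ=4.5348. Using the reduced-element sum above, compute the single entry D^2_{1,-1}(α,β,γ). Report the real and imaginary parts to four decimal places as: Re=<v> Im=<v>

First d^2_{1,-1}(β=1.1055), then the phase factors e^{-i(1)α} and e^{-i(-1)γ}:
Half-angle: c=0.851084, s=0.525030. N=√(6·1·1·6)=6.000000
k∈{0,1} keeps every argument non-negative
  k=0: (−1)^2·6.0000/(2)·0.8511^2·0.5250^2 = +0.599010
  k=1: (−1)^3·6.0000/(6)·0.8511^0·0.5250^4 = -0.075986
d^2_{1,-1}(1.1055) = +0.599010 -0.075986 = +0.523023
Phases: e^{-i·(1)·5.6519}=+0.807270+0.590183i, e^{-i·(-1)·4.5348}=-0.176657-0.984272i ⇒ D=+0.229236-0.470111i

Re=0.2292 Im=-0.4701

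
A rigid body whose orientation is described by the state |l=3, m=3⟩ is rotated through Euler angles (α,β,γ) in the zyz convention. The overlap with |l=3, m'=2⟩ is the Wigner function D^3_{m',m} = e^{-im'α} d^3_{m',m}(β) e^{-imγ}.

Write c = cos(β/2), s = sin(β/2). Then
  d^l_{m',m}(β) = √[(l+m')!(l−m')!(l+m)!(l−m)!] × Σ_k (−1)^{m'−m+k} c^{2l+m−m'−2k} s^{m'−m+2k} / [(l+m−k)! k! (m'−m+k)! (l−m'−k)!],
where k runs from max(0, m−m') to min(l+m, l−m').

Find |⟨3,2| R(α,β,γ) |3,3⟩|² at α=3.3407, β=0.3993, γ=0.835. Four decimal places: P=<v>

P=0.1931

First d^3_{2,3}(β=0.3993), then the phase factors e^{-i(2)α} and e^{-i(3)γ}:
c=cos(0.3993/2)=0.980136, s=sin(0.3993/2)=0.198326; N=√[120·1·720·1]=293.938769
k: max(0,(3)−(2))=1 … min(3+(3),3−(2))=1
  k=1: (−1)^0·293.9388/(120)·0.9801^5·0.1983^1 = +0.439428
d^3_{2,3}(0.3993) = +0.439428
|D^3_{2,3}|² = |d^3_{2,3}(β)|² = (+0.439428)² = 0.193097 (the z-rotation phases have unit modulus)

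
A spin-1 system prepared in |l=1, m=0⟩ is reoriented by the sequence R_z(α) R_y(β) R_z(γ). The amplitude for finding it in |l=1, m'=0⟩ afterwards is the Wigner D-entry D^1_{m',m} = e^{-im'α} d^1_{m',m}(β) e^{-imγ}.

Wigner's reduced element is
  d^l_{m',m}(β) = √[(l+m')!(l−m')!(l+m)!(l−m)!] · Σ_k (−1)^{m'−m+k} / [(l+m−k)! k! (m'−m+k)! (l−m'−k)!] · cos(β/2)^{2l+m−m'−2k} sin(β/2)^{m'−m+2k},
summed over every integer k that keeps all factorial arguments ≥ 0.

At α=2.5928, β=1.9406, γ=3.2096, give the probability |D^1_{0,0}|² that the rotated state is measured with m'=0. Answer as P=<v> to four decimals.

D^1_{0,0}(2.5928,1.9406,3.2096) = e^{-i·0·2.5928}·d^1_{0,0}(1.9406)·e^{-i·0·3.2096}. Compute d first:
c=cos(1.9406/2)=0.565052, s=sin(1.9406/2)=0.825055; N=√[1·1·1·1]=1.000000
k∈{0,1} keeps every argument non-negative
  k=0: (−1)^0·1.0000/(1)·0.5651^2·0.8251^0 = +0.319284
  k=1: (−1)^1·1.0000/(1)·0.5651^0·0.8251^2 = -0.680716
d^1_{0,0}(1.9406) = +0.319284 -0.680716 = -0.361432
|D^1_{0,0}|² = |d^1_{0,0}(β)|² = (-0.361432)² = 0.130633 (the z-rotation phases have unit modulus)

P=0.1306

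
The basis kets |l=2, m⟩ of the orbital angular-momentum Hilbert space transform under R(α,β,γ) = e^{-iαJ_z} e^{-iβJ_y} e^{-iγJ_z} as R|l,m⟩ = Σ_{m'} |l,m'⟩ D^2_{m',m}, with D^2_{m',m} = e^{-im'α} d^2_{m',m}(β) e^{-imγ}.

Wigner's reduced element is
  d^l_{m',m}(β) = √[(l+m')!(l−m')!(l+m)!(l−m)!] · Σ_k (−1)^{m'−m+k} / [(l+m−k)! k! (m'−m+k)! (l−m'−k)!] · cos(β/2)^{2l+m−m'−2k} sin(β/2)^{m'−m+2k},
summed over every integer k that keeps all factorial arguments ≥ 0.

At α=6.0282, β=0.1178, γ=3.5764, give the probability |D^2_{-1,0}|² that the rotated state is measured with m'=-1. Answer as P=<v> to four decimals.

P=0.0204

First d^2_{-1,0}(β=0.1178), then the phase factors e^{-i(-1)α} and e^{-i(0)γ}:
With c≡cos(β/2)=0.998266 and s≡sin(β/2)=0.058866, N=[1·6·2·2]^{1/2}=4.898979
k∈{1,2} keeps every argument non-negative
  k=1: (−1)^0·4.8990/(2)·0.9983^3·0.0589^1 = +0.143443
  k=2: (−1)^1·4.8990/(2)·0.9983^1·0.0589^3 = -0.000499
d^2_{-1,0}(0.1178) = +0.143443 -0.000499 = +0.142944
|D^2_{-1,0}|² = |d^2_{-1,0}(β)|² = (+0.142944)² = 0.020433 (the z-rotation phases have unit modulus)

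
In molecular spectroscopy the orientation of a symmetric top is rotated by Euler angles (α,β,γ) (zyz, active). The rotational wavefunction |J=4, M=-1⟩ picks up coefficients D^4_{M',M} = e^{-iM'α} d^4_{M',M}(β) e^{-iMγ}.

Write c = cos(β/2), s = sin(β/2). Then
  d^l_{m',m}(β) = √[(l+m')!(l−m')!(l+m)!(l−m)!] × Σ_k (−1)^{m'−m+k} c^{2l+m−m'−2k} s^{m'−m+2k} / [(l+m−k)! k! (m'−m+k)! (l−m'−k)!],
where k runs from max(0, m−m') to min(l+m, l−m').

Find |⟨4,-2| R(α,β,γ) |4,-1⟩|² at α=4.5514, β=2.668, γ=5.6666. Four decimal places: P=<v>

P=0.0210

First d^4_{-2,-1}(β=2.668), then the phase factors e^{-i(-2)α} and e^{-i(-1)γ}:
Half-angle: c=0.234590, s=0.972095. N=√(2·720·6·120)=1018.233765
k: max(0,(-1)−(-2))=1 … min(4+(-1),4−(-2))=3
  k=1: (−1)^0·1018.2338/(240)·0.2346^7·0.9721^1 = +0.000161
  k=2: (−1)^1·1018.2338/(48)·0.2346^5·0.9721^3 = -0.013844
  k=3: (−1)^2·1018.2338/(72)·0.2346^3·0.9721^5 = +0.158483
d^4_{-2,-1}(2.668) = +0.000161 -0.013844 +0.158483 = +0.144800
|D^4_{-2,-1}|² = |d^4_{-2,-1}(β)|² = (+0.144800)² = 0.020967 (the z-rotation phases have unit modulus)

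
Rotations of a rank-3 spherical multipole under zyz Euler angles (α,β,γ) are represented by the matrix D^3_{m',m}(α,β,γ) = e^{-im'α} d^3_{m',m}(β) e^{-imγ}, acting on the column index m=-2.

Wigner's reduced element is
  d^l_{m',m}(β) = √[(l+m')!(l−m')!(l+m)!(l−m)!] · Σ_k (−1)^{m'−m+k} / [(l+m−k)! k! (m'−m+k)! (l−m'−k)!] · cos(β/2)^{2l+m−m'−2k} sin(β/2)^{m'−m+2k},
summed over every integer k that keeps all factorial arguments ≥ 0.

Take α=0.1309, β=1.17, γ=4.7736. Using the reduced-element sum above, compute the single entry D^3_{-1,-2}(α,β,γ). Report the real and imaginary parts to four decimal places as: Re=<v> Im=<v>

Re=0.0835 Im=0.0216

Split into d^3_{-1,-2}(β=1.17) × two z-phases.
Half-angle: c=0.833712, s=0.552199. N=√(2·24·1·120)=75.894664
k∈{0,1} keeps every argument non-negative
  k=0: (−1)^1·75.8947/(24)·0.8337^5·0.5522^1 = -0.703358
  k=1: (−1)^2·75.8947/(12)·0.8337^3·0.5522^3 = +0.617115
d^3_{-1,-2}(1.17) = -0.703358 +0.617115 = -0.086243
D = (+0.991445+0.130526i)·(-0.086243)·(-0.992516-0.122116i) = +0.083491+0.021614i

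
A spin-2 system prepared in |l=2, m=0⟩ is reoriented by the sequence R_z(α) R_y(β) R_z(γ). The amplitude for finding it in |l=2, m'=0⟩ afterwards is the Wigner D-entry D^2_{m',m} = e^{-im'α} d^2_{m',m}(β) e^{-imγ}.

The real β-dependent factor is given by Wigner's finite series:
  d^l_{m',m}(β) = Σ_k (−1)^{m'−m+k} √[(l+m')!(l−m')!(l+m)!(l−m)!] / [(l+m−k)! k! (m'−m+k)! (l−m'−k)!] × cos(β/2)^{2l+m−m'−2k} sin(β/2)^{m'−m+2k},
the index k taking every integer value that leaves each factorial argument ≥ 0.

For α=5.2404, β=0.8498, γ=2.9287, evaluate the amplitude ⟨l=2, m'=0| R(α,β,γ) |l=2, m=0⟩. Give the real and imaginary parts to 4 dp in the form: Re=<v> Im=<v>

Re=0.1537 Im=0.0000

D^2_{0,0}(5.2404,0.8498,2.9287) = e^{-i·0·5.2404}·d^2_{0,0}(0.8498)·e^{-i·0·2.9287}. Compute d first:
Half-angle: c=0.911080, s=0.412230. N=√(2·2·2·2)=4.000000
k: max(0,(0)−(0))=0 … min(2+(0),2−(0))=2
  k=0: (−1)^0·4.0000/(4)·0.9111^4·0.4122^0 = +0.689011
  k=1: (−1)^1·4.0000/(1)·0.9111^2·0.4122^2 = -0.564224
  k=2: (−1)^2·4.0000/(4)·0.9111^0·0.4122^4 = +0.028877
d^2_{0,0}(0.8498) = +0.689011 -0.564224 +0.028877 = +0.153664
D = (+1.000000+0.000000i)·(+0.153664)·(+1.000000+0.000000i) = +0.153664+0.000000i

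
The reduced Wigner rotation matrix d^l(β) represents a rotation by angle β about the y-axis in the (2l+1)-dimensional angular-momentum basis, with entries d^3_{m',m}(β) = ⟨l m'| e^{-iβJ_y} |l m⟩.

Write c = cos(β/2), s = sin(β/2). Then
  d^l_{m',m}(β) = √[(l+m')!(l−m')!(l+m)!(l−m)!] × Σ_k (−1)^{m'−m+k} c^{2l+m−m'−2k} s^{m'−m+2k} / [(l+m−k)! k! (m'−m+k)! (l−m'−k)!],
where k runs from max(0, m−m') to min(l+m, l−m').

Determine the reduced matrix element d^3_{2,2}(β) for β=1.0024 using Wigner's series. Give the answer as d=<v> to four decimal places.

d^3_{2,2}(β=1.0024) via Wigner's sum:
With c≡cos(β/2)=0.877007 and s≡sin(β/2)=0.480478, N=[120·1·120·1]^{1/2}=120.000000
k∈{0,1} keeps every argument non-negative
  k=0: (−1)^0·120.0000/(120)·0.8770^6·0.4805^0 = +0.455006
  k=1: (−1)^1·120.0000/(24)·0.8770^4·0.4805^2 = -0.682856
d^3_{2,2}(1.0024) = +0.455006 -0.682856 = -0.227850

d=-0.2278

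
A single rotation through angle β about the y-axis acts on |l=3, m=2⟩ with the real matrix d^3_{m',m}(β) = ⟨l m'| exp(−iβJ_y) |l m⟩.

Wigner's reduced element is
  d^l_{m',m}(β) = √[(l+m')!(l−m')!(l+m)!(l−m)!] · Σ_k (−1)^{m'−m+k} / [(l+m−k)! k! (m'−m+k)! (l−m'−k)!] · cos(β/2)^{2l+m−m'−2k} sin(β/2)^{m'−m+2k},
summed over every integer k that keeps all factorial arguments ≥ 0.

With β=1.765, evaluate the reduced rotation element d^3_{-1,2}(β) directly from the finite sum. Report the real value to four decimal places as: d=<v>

d^3_{-1,2}(β=1.765) via Wigner's sum:
With c≡cos(β/2)=0.635222 and s≡sin(β/2)=0.772329, N=[2·24·120·1]^{1/2}=75.894664
The bounds max(0,m−m')=3 and min(l+m,l−m')=4 give 2 terms
  k=3: (−1)^0·75.8947/(12)·0.6352^3·0.7723^3 = +0.746818
  k=4: (−1)^1·75.8947/(24)·0.6352^1·0.7723^5 = -0.551999
d^3_{-1,2}(1.765) = +0.746818 -0.551999 = +0.194819

d=0.1948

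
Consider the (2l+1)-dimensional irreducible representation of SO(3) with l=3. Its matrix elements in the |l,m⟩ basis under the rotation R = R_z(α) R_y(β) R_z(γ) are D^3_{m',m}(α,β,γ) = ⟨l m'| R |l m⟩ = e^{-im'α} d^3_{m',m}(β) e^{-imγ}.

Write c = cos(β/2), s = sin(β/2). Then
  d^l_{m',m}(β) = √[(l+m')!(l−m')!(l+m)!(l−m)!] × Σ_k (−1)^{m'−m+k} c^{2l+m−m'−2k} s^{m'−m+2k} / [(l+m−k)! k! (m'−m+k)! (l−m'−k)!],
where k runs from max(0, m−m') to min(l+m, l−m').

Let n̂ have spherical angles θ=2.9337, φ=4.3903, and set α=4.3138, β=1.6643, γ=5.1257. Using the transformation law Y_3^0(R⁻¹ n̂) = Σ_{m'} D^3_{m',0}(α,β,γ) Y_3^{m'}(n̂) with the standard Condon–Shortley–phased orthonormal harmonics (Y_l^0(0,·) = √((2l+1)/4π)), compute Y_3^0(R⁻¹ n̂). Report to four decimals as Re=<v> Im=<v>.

Re=-0.2831 Im=0.0000

Need the full column D^3_{m',0} for m'=−3..3 at α=4.3138, β=1.6643, γ=5.1257.
cos(β/2)=0.673288, sin(β/2)=0.739381
d^3_{-3,0}: single k=3 term ⇒ +0.551723;  D = +0.513377+0.202096i
d^3_{-2,0}: k∈[2..3] ⇒ +0.615318 -0.742052 = -0.126734;  D = +0.088553-0.090664i
d^3_{-1,0}: k∈[1..3] ⇒ +0.354374 -1.282089 +0.515385 = -0.412330;  D = +0.160033+0.380007i
d^3_{0,0}: k∈[0..3] ⇒ +0.093155 -1.011070 +1.219316 -0.163384 = +0.138016;  D = +0.138016+0.000000i
d^3_{1,0}: k∈[0..2] ⇒ -0.354374 +1.282089 -0.515385 = +0.412330;  D = -0.160033+0.380007i
d^3_{2,0}: k∈[0..1] ⇒ +0.615318 -0.742052 = -0.126734;  D = +0.088553+0.090664i
d^3_{3,0}: single k=0 term ⇒ -0.551723;  D = -0.513377+0.202096i
Y_3^{m'}(θ=2.9337,φ=4.3903) and Σ D·Y over m':
  (+0.5134+0.2021i)·(+0.0030-0.0021i)  (+0.0886-0.0907i)·(+0.0341+0.0256i)  (+0.1600+0.3800i)·(-0.0800+0.2396i)  (+0.1380+0.0000i)·(-0.6525+0.0000i)  (-0.1600+0.3800i)·(+0.0800+0.2396i)  (+0.0886+0.0907i)·(+0.0341-0.0256i)  (-0.5134+0.2021i)·(-0.0030-0.0021i)
Y_3^0(R⁻¹ n̂) = -0.283149-0.000000i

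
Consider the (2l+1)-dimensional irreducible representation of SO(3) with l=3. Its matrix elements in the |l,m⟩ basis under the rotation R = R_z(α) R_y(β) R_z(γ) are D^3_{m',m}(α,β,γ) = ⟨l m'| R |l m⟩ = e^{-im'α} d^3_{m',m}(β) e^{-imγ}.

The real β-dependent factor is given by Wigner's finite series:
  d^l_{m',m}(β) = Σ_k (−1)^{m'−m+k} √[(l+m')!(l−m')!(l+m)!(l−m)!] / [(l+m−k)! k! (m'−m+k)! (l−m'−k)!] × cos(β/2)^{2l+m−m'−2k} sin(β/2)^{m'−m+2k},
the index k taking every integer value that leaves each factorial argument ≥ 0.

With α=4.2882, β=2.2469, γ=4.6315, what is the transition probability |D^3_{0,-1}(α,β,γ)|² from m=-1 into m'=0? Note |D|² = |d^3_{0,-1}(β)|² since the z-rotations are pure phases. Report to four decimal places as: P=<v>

D^3_{0,-1}(4.2882,2.2469,4.6315) = e^{-i·0·4.2882}·d^3_{0,-1}(2.2469)·e^{-i·-1·4.6315}. Compute d first:
c=cos(2.2469/2)=0.432575, s=sin(2.2469/2)=0.901598; N=√[6·6·2·24]=41.569219
k∈{0,1,2} keeps every argument non-negative
  k=0: (−1)^1·41.5692/(12)·0.4326^5·0.9016^1 = -0.047305
  k=1: (−1)^2·41.5692/(4)·0.4326^3·0.9016^3 = +0.616501
  k=2: (−1)^3·41.5692/(12)·0.4326^1·0.9016^5 = -0.892723
d^3_{0,-1}(2.2469) = -0.047305 +0.616501 -0.892723 = -0.323527
|D^3_{0,-1}|² = |d^3_{0,-1}(β)|² = (-0.323527)² = 0.104670 (the z-rotation phases have unit modulus)

P=0.1047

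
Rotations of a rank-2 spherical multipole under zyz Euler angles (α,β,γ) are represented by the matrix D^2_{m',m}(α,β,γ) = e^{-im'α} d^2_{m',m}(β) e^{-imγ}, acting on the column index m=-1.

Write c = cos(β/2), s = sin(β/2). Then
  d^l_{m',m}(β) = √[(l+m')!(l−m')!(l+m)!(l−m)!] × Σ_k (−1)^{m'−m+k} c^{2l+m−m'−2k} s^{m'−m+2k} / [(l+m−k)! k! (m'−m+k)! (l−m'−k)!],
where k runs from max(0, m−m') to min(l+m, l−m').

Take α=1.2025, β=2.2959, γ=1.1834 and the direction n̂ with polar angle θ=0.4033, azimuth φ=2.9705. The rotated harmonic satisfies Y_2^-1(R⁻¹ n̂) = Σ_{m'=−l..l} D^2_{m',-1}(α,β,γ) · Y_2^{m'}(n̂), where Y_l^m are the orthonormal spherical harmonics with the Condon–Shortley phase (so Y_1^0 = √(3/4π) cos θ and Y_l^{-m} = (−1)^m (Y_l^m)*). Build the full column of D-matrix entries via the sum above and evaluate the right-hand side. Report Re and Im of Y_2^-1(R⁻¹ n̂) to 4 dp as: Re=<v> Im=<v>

Need the full column D^2_{m',-1} for m'=−2..2 at α=1.2025, β=2.2959, γ=1.1834.
cos(β/2)=0.410358, sin(β/2)=0.911925
d^2_{-2,-1}: single k=1 term ⇒ +0.126031;  D = -0.113659-0.054456i
d^2_{-1,-1}: k∈[0..1] ⇒ +0.028356 -0.420111 = -0.391755;  D = +0.285118-0.268663i
d^2_{0,-1}: k∈[0..1] ⇒ -0.154356 +0.762281 = +0.607925;  D = +0.229661+0.562876i
d^2_{1,-1}: k∈[0..1] ⇒ +0.420111 -0.691569 = -0.271458;  D = -0.271409+0.005185i
d^2_{2,-1}: single k=0 term ⇒ -0.622400;  D = -0.212950+0.584837i
Y_2^{m'}(θ=0.4033,φ=2.9705) and Σ D·Y over m':
  (-0.1137-0.0545i)·(+0.0560+0.0200i)  (+0.2851-0.2687i)·(-0.2748-0.0475i)  (+0.2297+0.5629i)·(+0.4851+0.0000i)  (-0.2714+0.0052i)·(+0.2748-0.0475i)  (-0.2129+0.5848i)·(+0.0560-0.0200i)
Y_2^-1(R⁻¹ n̂) = -0.059585+0.379332i

Re=-0.0596 Im=0.3793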